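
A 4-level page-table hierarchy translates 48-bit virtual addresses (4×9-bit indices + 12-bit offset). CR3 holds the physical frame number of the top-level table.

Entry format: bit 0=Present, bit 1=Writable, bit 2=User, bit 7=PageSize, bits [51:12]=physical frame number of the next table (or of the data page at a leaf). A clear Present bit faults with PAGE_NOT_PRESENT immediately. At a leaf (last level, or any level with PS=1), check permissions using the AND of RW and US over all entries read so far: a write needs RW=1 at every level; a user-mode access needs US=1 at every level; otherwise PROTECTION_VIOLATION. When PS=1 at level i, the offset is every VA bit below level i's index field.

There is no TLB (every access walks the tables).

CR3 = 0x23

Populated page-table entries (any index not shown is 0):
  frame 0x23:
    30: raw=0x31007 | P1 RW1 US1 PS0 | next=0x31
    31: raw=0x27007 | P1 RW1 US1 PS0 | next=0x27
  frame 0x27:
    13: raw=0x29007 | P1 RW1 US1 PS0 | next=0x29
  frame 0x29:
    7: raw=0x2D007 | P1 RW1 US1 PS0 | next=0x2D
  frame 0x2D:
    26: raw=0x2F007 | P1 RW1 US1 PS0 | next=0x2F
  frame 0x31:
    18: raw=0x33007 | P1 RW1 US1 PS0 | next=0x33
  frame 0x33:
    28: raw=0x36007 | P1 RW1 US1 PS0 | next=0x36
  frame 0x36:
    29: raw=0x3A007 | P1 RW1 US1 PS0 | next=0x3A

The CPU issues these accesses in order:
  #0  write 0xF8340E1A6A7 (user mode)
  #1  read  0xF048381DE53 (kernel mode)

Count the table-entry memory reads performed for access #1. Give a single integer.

Per-access translation:
#0 VA=0xF8340E1A6A7 (w,user):
  lvl0: tbl 0x23, slot 31 ⇒ 0x27007 (P1/RW1/US1/PS0)
  lvl1: tbl 0x27, slot 13 ⇒ 0x29007 (P1/RW1/US1/PS0)
  lvl2: tbl 0x29, slot 7 ⇒ 0x2D007 (P1/RW1/US1/PS0)
  lvl3: tbl 0x2D, slot 26 ⇒ 0x2F007 (P1/RW1/US1/PS0)
  → PA=0x2F6A7  (4 entries read)
#1 VA=0xF048381DE53 (r,kernel):
  lvl0: tbl 0x23, slot 30 ⇒ 0x31007 (P1/RW1/US1/PS0)
  lvl1: tbl 0x31, slot 18 ⇒ 0x33007 (P1/RW1/US1/PS0)
  lvl2: tbl 0x33, slot 28 ⇒ 0x36007 (P1/RW1/US1/PS0)
  lvl3: tbl 0x36, slot 29 ⇒ 0x3A007 (P1/RW1/US1/PS0)
  → PA=0x3AE53  (4 entries read)

Entries read for #1: 4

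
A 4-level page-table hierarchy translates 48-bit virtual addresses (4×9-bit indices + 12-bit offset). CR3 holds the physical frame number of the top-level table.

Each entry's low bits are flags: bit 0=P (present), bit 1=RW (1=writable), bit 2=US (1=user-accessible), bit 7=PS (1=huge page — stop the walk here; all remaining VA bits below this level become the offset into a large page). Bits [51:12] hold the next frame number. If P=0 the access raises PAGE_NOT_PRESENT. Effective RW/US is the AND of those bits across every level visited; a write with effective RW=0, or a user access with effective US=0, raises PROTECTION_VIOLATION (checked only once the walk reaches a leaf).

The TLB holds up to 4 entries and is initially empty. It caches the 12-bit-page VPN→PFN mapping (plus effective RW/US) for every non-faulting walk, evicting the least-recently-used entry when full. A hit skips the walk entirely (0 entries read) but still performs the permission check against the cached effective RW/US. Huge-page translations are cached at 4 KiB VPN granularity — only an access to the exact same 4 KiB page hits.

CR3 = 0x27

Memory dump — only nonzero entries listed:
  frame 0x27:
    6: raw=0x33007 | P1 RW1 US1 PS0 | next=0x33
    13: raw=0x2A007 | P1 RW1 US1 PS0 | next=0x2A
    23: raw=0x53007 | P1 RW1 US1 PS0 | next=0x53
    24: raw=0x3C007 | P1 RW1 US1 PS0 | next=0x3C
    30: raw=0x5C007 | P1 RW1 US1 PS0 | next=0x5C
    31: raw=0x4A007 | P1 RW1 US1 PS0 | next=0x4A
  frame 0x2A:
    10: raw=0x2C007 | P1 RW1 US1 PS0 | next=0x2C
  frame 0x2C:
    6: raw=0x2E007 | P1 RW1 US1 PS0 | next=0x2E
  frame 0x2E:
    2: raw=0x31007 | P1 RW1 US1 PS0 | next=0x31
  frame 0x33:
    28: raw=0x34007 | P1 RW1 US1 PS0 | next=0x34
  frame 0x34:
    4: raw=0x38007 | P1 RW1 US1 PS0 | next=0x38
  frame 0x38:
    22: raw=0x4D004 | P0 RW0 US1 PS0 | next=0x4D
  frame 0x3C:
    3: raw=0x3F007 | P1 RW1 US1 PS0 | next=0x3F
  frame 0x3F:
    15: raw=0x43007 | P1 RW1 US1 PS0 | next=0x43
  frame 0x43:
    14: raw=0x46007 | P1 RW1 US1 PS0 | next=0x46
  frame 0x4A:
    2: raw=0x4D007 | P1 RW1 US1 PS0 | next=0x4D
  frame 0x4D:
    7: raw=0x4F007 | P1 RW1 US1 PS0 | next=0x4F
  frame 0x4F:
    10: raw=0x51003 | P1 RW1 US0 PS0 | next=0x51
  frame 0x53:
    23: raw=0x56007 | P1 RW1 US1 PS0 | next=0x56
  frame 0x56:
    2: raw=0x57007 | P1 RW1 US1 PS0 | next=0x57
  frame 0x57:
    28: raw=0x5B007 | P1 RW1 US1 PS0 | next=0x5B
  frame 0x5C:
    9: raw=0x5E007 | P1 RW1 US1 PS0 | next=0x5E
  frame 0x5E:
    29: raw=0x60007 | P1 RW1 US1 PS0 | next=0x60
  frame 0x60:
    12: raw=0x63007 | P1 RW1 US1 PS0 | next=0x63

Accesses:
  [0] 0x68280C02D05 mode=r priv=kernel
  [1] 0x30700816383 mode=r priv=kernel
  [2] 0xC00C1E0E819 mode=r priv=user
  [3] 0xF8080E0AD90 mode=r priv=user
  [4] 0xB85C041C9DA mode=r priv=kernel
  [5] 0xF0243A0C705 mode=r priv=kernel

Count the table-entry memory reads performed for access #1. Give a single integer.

Walk each access:
#0 VA=0x68280C02D05 (r,kernel):
  L0: frame=0x27 idx=13 entry=0x2A007 [P=1 RW=1 US=1 PS=0]
  L1: frame=0x2A idx=10 entry=0x2C007 [P=1 RW=1 US=1 PS=0]
  L2: frame=0x2C idx=6 entry=0x2E007 [P=1 RW=1 US=1 PS=0]
  L3: frame=0x2E idx=2 entry=0x31007 [P=1 RW=1 US=1 PS=0]
  ⇒ phys 0x31D05  [4 reads]
#1 VA=0x30700816383 (r,kernel):
  L0: frame=0x27 idx=6 entry=0x33007 [P=1 RW=1 US=1 PS=0]
  L1: frame=0x33 idx=28 entry=0x34007 [P=1 RW=1 US=1 PS=0]
  L2: frame=0x34 idx=4 entry=0x38007 [P=1 RW=1 US=1 PS=0]
  L3: frame=0x38 idx=22 entry=0x4D004 [P=0 RW=0 US=1 PS=0]
  → PAGE_NOT_PRESENT  (4 entries read)
#2 VA=0xC00C1E0E819 (r,user):
  L0: frame=0x27 idx=24 entry=0x3C007 [P=1 RW=1 US=1 PS=0]
  L1: frame=0x3C idx=3 entry=0x3F007 [P=1 RW=1 US=1 PS=0]
  L2: frame=0x3F idx=15 entry=0x43007 [P=1 RW=1 US=1 PS=0]
  L3: frame=0x43 idx=14 entry=0x46007 [P=1 RW=1 US=1 PS=0]
  ⇒ phys 0x46819  [4 reads]
#3 VA=0xF8080E0AD90 (r,user):
  L0: frame=0x27 idx=31 entry=0x4A007 [P=1 RW=1 US=1 PS=0]
  L1: frame=0x4A idx=2 entry=0x4D007 [P=1 RW=1 US=1 PS=0]
  L2: frame=0x4D idx=7 entry=0x4F007 [P=1 RW=1 US=1 PS=0]
  L3: frame=0x4F idx=10 entry=0x51003 [P=1 RW=1 US=0 PS=0]
  → PROTECTION_VIOLATION  (4 entries read)
#4 VA=0xB85C041C9DA (r,kernel):
  L0: frame=0x27 idx=23 entry=0x53007 [P=1 RW=1 US=1 PS=0]
  L1: frame=0x53 idx=23 entry=0x56007 [P=1 RW=1 US=1 PS=0]
  L2: frame=0x56 idx=2 entry=0x57007 [P=1 RW=1 US=1 PS=0]
  L3: frame=0x57 idx=28 entry=0x5B007 [P=1 RW=1 US=1 PS=0]
  ⇒ phys 0x5B9DA  [4 reads]
#5 VA=0xF0243A0C705 (r,kernel):
  L0: frame=0x27 idx=30 entry=0x5C007 [P=1 RW=1 US=1 PS=0]
  L1: frame=0x5C idx=9 entry=0x5E007 [P=1 RW=1 US=1 PS=0]
  L2: frame=0x5E idx=29 entry=0x60007 [P=1 RW=1 US=1 PS=0]
  L3: frame=0x60 idx=12 entry=0x63007 [P=1 RW=1 US=1 PS=0]
  ⇒ phys 0x63705  [4 reads]

Entries read for #1: 4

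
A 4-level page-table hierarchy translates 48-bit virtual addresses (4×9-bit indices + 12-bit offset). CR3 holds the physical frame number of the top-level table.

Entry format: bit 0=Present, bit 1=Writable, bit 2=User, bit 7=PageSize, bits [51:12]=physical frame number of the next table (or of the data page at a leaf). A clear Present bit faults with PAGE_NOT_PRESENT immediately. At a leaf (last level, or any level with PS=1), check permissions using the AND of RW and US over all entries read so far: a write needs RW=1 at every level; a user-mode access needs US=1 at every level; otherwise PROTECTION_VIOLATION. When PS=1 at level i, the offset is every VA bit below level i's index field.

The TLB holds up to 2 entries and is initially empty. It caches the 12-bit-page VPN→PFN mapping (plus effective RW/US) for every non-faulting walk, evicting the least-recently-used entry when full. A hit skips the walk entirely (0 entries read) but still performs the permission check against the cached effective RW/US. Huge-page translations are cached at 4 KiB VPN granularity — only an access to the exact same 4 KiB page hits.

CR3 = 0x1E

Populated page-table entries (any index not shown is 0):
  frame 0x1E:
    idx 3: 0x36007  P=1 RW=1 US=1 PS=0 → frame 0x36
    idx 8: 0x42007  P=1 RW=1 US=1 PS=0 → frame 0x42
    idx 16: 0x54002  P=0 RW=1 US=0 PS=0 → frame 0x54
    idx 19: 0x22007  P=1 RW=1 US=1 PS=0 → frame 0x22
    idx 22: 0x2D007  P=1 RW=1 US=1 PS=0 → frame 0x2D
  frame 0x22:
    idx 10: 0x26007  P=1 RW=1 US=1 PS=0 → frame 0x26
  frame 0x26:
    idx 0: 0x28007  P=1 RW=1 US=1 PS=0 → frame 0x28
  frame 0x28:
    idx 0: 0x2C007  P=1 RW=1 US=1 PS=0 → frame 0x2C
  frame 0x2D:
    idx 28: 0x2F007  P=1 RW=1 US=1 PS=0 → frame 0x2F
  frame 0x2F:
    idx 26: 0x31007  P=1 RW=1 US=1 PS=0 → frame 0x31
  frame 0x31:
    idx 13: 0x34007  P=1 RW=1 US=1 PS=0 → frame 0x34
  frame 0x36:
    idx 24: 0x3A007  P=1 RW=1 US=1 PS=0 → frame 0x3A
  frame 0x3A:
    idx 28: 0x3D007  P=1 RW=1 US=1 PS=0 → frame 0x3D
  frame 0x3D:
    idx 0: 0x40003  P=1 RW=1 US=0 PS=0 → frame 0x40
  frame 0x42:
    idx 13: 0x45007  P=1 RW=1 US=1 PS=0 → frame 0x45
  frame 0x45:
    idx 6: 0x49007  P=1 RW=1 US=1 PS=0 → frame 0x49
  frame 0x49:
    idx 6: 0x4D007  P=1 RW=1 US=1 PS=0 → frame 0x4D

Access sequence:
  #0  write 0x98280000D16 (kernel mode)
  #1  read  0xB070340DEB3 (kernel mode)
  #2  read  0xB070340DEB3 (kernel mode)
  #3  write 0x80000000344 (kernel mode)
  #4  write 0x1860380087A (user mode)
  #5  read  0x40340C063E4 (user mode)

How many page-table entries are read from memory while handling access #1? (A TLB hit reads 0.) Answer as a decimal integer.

Trace:
#0 VA=0x98280000D16 (w,kernel):
  [0] read 0x1E idx=19: raw=0x22007 flags P=1 W=1 U=1 S=0
  [1] read 0x22 idx=10: raw=0x26007 flags P=1 W=1 U=1 S=0
  [2] read 0x26 idx=0: raw=0x28007 flags P=1 W=1 U=1 S=0
  [3] read 0x28 idx=0: raw=0x2C007 flags P=1 W=1 U=1 S=0
  ✓ 0x2CD16  — 4 lookups
#1 VA=0xB070340DEB3 (r,kernel):
  [0] read 0x1E idx=22: raw=0x2D007 flags P=1 W=1 U=1 S=0
  [1] read 0x2D idx=28: raw=0x2F007 flags P=1 W=1 U=1 S=0
  [2] read 0x2F idx=26: raw=0x31007 flags P=1 W=1 U=1 S=0
  [3] read 0x31 idx=13: raw=0x34007 flags P=1 W=1 U=1 S=0
  ✓ 0x34EB3  — 4 lookups
#2 VA=0xB070340DEB3 (r,kernel):
  TLB hit vpn=0xB070340D → PA=0x34EB3
#3 VA=0x80000000344 (w,kernel):
  [0] read 0x1E idx=16: raw=0x54002 flags P=0 W=1 U=0 S=0
  ⇒ fault: PAGE_NOT_PRESENT  — 1 lookups
#4 VA=0x1860380087A (w,user):
  [0] read 0x1E idx=3: raw=0x36007 flags P=1 W=1 U=1 S=0
  [1] read 0x36 idx=24: raw=0x3A007 flags P=1 W=1 U=1 S=0
  [2] read 0x3A idx=28: raw=0x3D007 flags P=1 W=1 U=1 S=0
  [3] read 0x3D idx=0: raw=0x40003 flags P=1 W=1 U=0 S=0
  ⇒ fault: PROTECTION_VIOLATION  — 4 lookups
#5 VA=0x40340C063E4 (r,user):
  [0] read 0x1E idx=8: raw=0x42007 flags P=1 W=1 U=1 S=0
  [1] read 0x42 idx=13: raw=0x45007 flags P=1 W=1 U=1 S=0
  [2] read 0x45 idx=6: raw=0x49007 flags P=1 W=1 U=1 S=0
  [3] read 0x49 idx=6: raw=0x4D007 flags P=1 W=1 U=1 S=0
  ✓ 0x4D3E4  — 4 lookups

Entries read for #1: 4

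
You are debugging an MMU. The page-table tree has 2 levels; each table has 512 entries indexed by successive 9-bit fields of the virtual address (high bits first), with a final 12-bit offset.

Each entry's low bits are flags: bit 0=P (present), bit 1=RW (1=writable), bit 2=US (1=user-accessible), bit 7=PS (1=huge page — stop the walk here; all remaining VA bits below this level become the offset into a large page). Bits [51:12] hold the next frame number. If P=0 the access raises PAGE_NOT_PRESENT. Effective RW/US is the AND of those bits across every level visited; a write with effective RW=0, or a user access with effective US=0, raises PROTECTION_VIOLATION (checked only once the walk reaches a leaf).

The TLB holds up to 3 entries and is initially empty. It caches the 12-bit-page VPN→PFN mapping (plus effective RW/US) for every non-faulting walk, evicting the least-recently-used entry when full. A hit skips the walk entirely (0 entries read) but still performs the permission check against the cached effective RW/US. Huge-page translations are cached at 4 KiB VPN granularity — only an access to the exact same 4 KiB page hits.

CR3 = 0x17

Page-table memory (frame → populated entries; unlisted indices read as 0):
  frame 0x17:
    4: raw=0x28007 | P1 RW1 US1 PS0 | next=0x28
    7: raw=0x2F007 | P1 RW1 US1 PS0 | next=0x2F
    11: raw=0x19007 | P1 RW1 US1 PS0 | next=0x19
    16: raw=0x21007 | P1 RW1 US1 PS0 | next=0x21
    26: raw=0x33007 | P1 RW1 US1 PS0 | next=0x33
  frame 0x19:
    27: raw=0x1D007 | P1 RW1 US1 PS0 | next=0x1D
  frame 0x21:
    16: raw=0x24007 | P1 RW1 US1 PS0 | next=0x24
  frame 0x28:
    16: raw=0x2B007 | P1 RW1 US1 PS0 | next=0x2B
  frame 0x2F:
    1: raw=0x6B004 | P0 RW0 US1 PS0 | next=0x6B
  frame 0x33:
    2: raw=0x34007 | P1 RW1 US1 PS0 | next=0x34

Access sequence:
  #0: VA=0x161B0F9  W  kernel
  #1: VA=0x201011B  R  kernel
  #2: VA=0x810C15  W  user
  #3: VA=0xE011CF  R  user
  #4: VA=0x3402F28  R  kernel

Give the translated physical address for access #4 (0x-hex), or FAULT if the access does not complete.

Trace:
#0 VA=0x161B0F9 (w,kernel):
  [0] read 0x17 idx=11: raw=0x19007 flags P=1 W=1 U=1 S=0
  [1] read 0x19 idx=27: raw=0x1D007 flags P=1 W=1 U=1 S=0
  ✓ 0x1D0F9  — 2 lookups
#1 VA=0x201011B (r,kernel):
  [0] read 0x17 idx=16: raw=0x21007 flags P=1 W=1 U=1 S=0
  [1] read 0x21 idx=16: raw=0x24007 flags P=1 W=1 U=1 S=0
  ✓ 0x2411B  — 2 lookups
#2 VA=0x810C15 (w,user):
  [0] read 0x17 idx=4: raw=0x28007 flags P=1 W=1 U=1 S=0
  [1] read 0x28 idx=16: raw=0x2B007 flags P=1 W=1 U=1 S=0
  ✓ 0x2BC15  — 2 lookups
#3 VA=0xE011CF (r,user):
  [0] read 0x17 idx=7: raw=0x2F007 flags P=1 W=1 U=1 S=0
  [1] read 0x2F idx=1: raw=0x6B004 flags P=0 W=0 U=1 S=0
  → PAGE_NOT_PRESENT  (2 entries read)
#4 VA=0x3402F28 (r,kernel):
  [0] read 0x17 idx=26: raw=0x33007 flags P=1 W=1 U=1 S=0
  [1] read 0x33 idx=2: raw=0x34007 flags P=1 W=1 U=1 S=0
  ✓ 0x34F28  — 2 lookups

Access #4 PA: 0x34F28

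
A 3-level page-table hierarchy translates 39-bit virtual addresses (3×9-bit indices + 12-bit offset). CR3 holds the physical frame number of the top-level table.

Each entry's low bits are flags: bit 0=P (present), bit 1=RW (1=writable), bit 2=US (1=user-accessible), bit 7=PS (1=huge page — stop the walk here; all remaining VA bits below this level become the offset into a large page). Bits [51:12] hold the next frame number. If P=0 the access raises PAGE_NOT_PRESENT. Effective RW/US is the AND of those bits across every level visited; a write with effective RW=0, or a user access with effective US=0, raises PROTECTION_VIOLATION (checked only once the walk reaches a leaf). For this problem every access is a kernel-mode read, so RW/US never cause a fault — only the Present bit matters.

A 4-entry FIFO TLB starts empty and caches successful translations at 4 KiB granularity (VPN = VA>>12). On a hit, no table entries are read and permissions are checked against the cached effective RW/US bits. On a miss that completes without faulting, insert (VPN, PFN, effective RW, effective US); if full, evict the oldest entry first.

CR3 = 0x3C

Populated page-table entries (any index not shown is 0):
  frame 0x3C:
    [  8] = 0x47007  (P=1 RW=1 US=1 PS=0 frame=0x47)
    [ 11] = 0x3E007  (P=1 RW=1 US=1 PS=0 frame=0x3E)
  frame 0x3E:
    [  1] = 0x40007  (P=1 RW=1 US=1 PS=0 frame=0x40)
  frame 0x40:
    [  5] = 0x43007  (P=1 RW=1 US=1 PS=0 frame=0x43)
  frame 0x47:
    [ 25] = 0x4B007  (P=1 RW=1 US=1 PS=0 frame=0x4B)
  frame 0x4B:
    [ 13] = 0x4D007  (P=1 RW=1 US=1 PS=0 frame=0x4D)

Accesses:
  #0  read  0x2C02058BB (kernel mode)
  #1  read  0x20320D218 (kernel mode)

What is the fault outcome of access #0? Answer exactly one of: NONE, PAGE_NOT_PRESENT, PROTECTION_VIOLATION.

Per-access translation:
#0 VA=0x2C02058BB (r,kernel):
  [0] read 0x3C idx=11: raw=0x3E007 flags P=1 W=1 U=1 S=0
  [1] read 0x3E idx=1: raw=0x40007 flags P=1 W=1 U=1 S=0
  [2] read 0x40 idx=5: raw=0x43007 flags P=1 W=1 U=1 S=0
  ⇒ phys 0x438BB  [3 reads]
#1 VA=0x20320D218 (r,kernel):
  [0] read 0x3C idx=8: raw=0x47007 flags P=1 W=1 U=1 S=0
  [1] read 0x47 idx=25: raw=0x4B007 flags P=1 W=1 U=1 S=0
  [2] read 0x4B idx=13: raw=0x4D007 flags P=1 W=1 U=1 S=0
  ⇒ phys 0x4D218  [3 reads]

Access #0 fault: NONE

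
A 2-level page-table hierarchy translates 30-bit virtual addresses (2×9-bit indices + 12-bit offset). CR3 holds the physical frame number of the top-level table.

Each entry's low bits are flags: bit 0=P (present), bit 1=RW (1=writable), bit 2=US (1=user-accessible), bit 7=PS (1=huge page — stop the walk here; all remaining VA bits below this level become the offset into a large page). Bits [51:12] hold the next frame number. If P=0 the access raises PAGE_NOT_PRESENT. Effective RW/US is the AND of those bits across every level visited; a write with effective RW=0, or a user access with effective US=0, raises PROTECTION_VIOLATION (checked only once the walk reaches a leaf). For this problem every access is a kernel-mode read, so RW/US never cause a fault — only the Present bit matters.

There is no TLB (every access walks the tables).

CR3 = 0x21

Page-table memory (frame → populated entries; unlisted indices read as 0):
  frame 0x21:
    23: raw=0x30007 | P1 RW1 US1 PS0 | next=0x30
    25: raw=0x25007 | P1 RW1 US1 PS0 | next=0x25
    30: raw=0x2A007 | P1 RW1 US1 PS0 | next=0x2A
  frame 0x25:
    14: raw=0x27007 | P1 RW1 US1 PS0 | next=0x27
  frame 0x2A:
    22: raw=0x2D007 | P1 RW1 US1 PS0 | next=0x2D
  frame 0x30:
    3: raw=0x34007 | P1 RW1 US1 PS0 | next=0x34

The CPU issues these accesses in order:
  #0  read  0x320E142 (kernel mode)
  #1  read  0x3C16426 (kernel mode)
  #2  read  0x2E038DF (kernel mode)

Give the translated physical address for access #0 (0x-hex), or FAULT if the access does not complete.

Trace:
#0 VA=0x320E142 (r,kernel):
  lvl0: tbl 0x21, slot 25 ⇒ 0x25007 (P1/RW1/US1/PS0)
  lvl1: tbl 0x25, slot 14 ⇒ 0x27007 (P1/RW1/US1/PS0)
  → PA=0x27142  (2 entries read)
#1 VA=0x3C16426 (r,kernel):
  lvl0: tbl 0x21, slot 30 ⇒ 0x2A007 (P1/RW1/US1/PS0)
  lvl1: tbl 0x2A, slot 22 ⇒ 0x2D007 (P1/RW1/US1/PS0)
  → PA=0x2D426  (2 entries read)
#2 VA=0x2E038DF (r,kernel):
  lvl0: tbl 0x21, slot 23 ⇒ 0x30007 (P1/RW1/US1/PS0)
  lvl1: tbl 0x30, slot 3 ⇒ 0x34007 (P1/RW1/US1/PS0)
  → PA=0x348DF  (2 entries read)

Access #0 PA: 0x27142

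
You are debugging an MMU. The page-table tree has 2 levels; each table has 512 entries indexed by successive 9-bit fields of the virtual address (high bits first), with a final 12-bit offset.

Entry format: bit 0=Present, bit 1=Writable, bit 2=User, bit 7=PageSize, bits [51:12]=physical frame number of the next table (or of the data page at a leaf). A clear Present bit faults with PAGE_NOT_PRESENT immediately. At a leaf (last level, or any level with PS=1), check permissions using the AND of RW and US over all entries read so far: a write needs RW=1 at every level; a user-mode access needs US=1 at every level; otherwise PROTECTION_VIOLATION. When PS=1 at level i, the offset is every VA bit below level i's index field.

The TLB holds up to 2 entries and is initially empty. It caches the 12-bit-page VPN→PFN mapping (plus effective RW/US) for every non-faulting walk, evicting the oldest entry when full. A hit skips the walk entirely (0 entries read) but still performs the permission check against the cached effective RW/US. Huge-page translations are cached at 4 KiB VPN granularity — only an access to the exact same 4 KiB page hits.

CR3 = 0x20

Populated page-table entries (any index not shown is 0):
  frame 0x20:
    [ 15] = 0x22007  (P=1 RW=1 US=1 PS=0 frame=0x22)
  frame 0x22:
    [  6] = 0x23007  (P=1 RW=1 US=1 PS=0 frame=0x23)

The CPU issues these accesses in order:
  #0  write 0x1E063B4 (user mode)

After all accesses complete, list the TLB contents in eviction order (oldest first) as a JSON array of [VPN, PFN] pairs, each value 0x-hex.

Trace:
#0 VA=0x1E063B4 (w,user):
  L0 @0x20[15] → 0x22007  P=1,RW=1,US=1,PS=0
  L1 @0x22[6] → 0x23007  P=1,RW=1,US=1,PS=0
  ⇒ phys 0x233B4  [2 reads]

TLB: [["0x1E06", "0x23"]]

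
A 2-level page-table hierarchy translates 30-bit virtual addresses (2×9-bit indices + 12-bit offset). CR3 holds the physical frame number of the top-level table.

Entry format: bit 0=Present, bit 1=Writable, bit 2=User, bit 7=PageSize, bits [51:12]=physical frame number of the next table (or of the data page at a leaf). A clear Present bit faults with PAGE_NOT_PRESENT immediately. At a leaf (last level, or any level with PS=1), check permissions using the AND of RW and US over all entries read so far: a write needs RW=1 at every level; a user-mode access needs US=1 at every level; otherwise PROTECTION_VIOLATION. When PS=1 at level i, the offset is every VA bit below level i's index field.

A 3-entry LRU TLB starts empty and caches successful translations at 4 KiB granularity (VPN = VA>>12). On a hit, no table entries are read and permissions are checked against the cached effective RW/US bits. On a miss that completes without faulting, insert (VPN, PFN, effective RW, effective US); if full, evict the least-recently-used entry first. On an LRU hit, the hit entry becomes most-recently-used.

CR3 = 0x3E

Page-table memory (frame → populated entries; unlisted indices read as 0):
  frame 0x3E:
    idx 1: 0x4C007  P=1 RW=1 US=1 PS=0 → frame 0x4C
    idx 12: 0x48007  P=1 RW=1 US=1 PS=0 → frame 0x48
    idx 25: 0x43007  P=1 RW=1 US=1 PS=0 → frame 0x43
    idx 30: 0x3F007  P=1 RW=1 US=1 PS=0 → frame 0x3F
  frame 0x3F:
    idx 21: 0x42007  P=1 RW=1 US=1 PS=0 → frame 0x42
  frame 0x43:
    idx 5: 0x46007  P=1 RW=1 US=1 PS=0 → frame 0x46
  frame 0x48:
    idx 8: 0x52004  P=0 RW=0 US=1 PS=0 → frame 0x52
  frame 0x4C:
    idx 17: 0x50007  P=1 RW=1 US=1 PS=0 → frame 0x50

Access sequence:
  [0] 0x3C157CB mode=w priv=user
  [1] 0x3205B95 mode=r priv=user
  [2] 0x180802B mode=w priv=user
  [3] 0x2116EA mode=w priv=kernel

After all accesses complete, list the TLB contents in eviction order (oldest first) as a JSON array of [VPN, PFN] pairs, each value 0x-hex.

Walk each access:
#0 VA=0x3C157CB (w,user):
  lvl0: tbl 0x3E, slot 30 ⇒ 0x3F007 (P1/RW1/US1/PS0)
  lvl1: tbl 0x3F, slot 21 ⇒ 0x42007 (P1/RW1/US1/PS0)
  ⇒ phys 0x427CB  [2 reads]
#1 VA=0x3205B95 (r,user):
  lvl0: tbl 0x3E, slot 25 ⇒ 0x43007 (P1/RW1/US1/PS0)
  lvl1: tbl 0x43, slot 5 ⇒ 0x46007 (P1/RW1/US1/PS0)
  ⇒ phys 0x46B95  [2 reads]
#2 VA=0x180802B (w,user):
  lvl0: tbl 0x3E, slot 12 ⇒ 0x48007 (P1/RW1/US1/PS0)
  lvl1: tbl 0x48, slot 8 ⇒ 0x52004 (P0/RW0/US1/PS0)
  ⇒ fault: PAGE_NOT_PRESENT  — 2 lookups
#3 VA=0x2116EA (w,kernel):
  lvl0: tbl 0x3E, slot 1 ⇒ 0x4C007 (P1/RW1/US1/PS0)
  lvl1: tbl 0x4C, slot 17 ⇒ 0x50007 (P1/RW1/US1/PS0)
  ⇒ phys 0x506EA  [2 reads]

TLB: [["0x3C15", "0x42"], ["0x3205", "0x46"], ["0x211", "0x50"]]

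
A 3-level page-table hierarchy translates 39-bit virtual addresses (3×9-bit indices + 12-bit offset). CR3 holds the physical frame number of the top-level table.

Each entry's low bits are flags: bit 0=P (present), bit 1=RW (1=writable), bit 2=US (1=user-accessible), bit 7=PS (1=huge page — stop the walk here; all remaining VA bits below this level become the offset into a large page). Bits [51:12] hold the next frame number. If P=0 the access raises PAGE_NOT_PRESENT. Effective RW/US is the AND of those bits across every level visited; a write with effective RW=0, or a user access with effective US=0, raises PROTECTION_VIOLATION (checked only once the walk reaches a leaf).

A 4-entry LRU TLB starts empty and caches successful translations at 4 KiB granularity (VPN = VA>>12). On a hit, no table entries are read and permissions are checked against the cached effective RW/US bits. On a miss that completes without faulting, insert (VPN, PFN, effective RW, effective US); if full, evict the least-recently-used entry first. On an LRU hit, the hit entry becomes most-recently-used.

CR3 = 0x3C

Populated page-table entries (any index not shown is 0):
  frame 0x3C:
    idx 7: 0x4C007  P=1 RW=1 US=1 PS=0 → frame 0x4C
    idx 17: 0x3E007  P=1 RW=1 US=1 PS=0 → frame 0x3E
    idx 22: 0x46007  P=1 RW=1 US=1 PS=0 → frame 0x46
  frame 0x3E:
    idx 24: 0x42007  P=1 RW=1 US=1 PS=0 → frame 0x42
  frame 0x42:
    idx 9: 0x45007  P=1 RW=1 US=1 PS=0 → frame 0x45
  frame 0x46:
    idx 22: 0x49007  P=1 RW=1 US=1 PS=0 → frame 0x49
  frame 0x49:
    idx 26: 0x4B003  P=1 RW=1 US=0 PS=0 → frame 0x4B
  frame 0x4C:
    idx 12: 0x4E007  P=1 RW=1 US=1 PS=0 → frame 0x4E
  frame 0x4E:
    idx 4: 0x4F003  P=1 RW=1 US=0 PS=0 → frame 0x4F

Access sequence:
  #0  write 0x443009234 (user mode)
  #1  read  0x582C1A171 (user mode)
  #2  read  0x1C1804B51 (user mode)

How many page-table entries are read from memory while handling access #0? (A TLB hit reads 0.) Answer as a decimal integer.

Trace:
#0 VA=0x443009234 (w,user):
  L0: frame=0x3C idx=17 entry=0x3E007 [P=1 RW=1 US=1 PS=0]
  L1: frame=0x3E idx=24 entry=0x42007 [P=1 RW=1 US=1 PS=0]
  L2: frame=0x42 idx=9 entry=0x45007 [P=1 RW=1 US=1 PS=0]
  → PA=0x45234  (3 entries read)
#1 VA=0x582C1A171 (r,user):
  L0: frame=0x3C idx=22 entry=0x46007 [P=1 RW=1 US=1 PS=0]
  L1: frame=0x46 idx=22 entry=0x49007 [P=1 RW=1 US=1 PS=0]
  L2: frame=0x49 idx=26 entry=0x4B003 [P=1 RW=1 US=0 PS=0]
  → PROTECTION_VIOLATION  (3 entries read)
#2 VA=0x1C1804B51 (r,user):
  L0: frame=0x3C idx=7 entry=0x4C007 [P=1 RW=1 US=1 PS=0]
  L1: frame=0x4C idx=12 entry=0x4E007 [P=1 RW=1 US=1 PS=0]
  L2: frame=0x4E idx=4 entry=0x4F003 [P=1 RW=1 US=0 PS=0]
  → PROTECTION_VIOLATION  (3 entries read)

Entries read for #0: 3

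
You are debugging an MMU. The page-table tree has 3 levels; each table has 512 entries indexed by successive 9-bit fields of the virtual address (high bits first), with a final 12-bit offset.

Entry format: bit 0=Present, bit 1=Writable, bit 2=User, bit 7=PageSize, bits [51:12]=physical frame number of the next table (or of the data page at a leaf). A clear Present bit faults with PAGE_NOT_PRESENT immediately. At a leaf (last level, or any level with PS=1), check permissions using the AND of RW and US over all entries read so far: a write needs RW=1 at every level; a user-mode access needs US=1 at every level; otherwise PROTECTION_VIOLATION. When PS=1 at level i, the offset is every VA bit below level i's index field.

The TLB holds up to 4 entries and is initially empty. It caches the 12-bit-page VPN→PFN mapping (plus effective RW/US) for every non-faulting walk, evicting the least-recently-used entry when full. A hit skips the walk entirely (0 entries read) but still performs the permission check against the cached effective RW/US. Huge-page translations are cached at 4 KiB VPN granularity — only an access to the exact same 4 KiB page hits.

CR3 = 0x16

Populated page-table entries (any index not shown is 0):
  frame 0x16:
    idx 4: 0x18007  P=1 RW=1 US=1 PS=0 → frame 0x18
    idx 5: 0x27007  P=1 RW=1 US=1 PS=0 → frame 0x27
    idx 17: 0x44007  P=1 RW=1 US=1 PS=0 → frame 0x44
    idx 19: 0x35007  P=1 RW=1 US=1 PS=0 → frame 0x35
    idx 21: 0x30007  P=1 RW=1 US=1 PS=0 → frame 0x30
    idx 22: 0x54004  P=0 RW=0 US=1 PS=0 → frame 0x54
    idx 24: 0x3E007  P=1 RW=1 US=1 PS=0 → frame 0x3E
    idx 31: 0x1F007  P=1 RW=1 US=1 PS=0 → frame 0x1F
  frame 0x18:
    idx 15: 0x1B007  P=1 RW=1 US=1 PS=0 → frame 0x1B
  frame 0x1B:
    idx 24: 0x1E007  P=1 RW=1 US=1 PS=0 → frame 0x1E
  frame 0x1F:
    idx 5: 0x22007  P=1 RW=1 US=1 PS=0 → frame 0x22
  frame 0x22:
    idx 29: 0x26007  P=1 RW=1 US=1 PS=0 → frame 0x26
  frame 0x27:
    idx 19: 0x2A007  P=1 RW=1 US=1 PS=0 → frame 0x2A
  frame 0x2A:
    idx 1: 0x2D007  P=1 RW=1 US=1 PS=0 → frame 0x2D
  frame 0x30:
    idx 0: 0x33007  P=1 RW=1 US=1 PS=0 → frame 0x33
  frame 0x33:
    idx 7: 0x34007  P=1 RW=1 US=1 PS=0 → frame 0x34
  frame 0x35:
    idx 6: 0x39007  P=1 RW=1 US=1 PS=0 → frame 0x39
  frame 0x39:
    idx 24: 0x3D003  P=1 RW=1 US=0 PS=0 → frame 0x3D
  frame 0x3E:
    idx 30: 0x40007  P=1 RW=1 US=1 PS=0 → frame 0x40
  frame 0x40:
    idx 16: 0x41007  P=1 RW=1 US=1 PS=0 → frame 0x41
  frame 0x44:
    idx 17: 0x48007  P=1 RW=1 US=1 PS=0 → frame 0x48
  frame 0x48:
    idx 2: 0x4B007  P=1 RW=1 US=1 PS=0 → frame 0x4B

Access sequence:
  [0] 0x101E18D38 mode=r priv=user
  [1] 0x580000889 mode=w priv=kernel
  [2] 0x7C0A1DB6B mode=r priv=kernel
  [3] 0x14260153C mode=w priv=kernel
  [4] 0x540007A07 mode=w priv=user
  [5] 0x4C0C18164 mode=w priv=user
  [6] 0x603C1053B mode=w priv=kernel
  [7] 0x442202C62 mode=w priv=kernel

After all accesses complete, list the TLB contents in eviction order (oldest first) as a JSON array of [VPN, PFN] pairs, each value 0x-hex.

Walk each access:
#0 VA=0x101E18D38 (r,user):
  [0] read 0x16 idx=4: raw=0x18007 flags P=1 W=1 U=1 S=0
  [1] read 0x18 idx=15: raw=0x1B007 flags P=1 W=1 U=1 S=0
  [2] read 0x1B idx=24: raw=0x1E007 flags P=1 W=1 U=1 S=0
  ✓ 0x1ED38  — 3 lookups
#1 VA=0x580000889 (w,kernel):
  [0] read 0x16 idx=22: raw=0x54004 flags P=0 W=0 U=1 S=0
  → PAGE_NOT_PRESENT  (1 entries read)
#2 VA=0x7C0A1DB6B (r,kernel):
  [0] read 0x16 idx=31: raw=0x1F007 flags P=1 W=1 U=1 S=0
  [1] read 0x1F idx=5: raw=0x22007 flags P=1 W=1 U=1 S=0
  [2] read 0x22 idx=29: raw=0x26007 flags P=1 W=1 U=1 S=0
  ✓ 0x26B6B  — 3 lookups
#3 VA=0x14260153C (w,kernel):
  [0] read 0x16 idx=5: raw=0x27007 flags P=1 W=1 U=1 S=0
  [1] read 0x27 idx=19: raw=0x2A007 flags P=1 W=1 U=1 S=0
  [2] read 0x2A idx=1: raw=0x2D007 flags P=1 W=1 U=1 S=0
  ✓ 0x2D53C  — 3 lookups
#4 VA=0x540007A07 (w,user):
  [0] read 0x16 idx=21: raw=0x30007 flags P=1 W=1 U=1 S=0
  [1] read 0x30 idx=0: raw=0x33007 flags P=1 W=1 U=1 S=0
  [2] read 0x33 idx=7: raw=0x34007 flags P=1 W=1 U=1 S=0
  ✓ 0x34A07  — 3 lookups
#5 VA=0x4C0C18164 (w,user):
  [0] read 0x16 idx=19: raw=0x35007 flags P=1 W=1 U=1 S=0
  [1] read 0x35 idx=6: raw=0x39007 flags P=1 W=1 U=1 S=0
  [2] read 0x39 idx=24: raw=0x3D003 flags P=1 W=1 U=0 S=0
  → PROTECTION_VIOLATION  (3 entries read)
#6 VA=0x603C1053B (w,kernel):
  [0] read 0x16 idx=24: raw=0x3E007 flags P=1 W=1 U=1 S=0
  [1] read 0x3E idx=30: raw=0x40007 flags P=1 W=1 U=1 S=0
  [2] read 0x40 idx=16: raw=0x41007 flags P=1 W=1 U=1 S=0
  ✓ 0x4153B  — 3 lookups
#7 VA=0x442202C62 (w,kernel):
  [0] read 0x16 idx=17: raw=0x44007 flags P=1 W=1 U=1 S=0
  [1] read 0x44 idx=17: raw=0x48007 flags P=1 W=1 U=1 S=0
  [2] read 0x48 idx=2: raw=0x4B007 flags P=1 W=1 U=1 S=0
  ✓ 0x4BC62  — 3 lookups

TLB: [["0x142601", "0x2D"], ["0x540007", "0x34"], ["0x603C10", "0x41"], ["0x442202", "0x4B"]]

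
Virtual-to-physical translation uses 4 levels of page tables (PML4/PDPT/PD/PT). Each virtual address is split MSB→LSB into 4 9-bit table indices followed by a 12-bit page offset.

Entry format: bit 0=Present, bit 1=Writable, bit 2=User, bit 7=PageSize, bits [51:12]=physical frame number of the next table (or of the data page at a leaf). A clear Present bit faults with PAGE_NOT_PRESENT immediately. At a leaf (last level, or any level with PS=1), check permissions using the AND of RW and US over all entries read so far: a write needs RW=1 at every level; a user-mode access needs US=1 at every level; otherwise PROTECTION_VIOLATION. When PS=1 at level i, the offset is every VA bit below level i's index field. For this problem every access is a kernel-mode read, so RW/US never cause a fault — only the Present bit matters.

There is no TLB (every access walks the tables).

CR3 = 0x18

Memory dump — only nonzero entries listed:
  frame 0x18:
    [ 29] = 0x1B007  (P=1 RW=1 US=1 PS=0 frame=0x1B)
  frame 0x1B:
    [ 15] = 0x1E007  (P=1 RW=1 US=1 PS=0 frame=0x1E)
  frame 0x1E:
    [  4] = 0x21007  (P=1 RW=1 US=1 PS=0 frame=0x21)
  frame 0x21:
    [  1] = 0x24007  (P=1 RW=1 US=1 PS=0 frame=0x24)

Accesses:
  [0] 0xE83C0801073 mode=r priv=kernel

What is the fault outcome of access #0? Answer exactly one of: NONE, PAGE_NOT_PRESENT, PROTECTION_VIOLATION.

Per-access translation:
#0 VA=0xE83C0801073 (r,kernel):
  L0: frame=0x18 idx=29 entry=0x1B007 [P=1 RW=1 US=1 PS=0]
  L1: frame=0x1B idx=15 entry=0x1E007 [P=1 RW=1 US=1 PS=0]
  L2: frame=0x1E idx=4 entry=0x21007 [P=1 RW=1 US=1 PS=0]
  L3: frame=0x21 idx=1 entry=0x24007 [P=1 RW=1 US=1 PS=0]
  → PA=0x24073  (4 entries read)

Access #0 fault: NONE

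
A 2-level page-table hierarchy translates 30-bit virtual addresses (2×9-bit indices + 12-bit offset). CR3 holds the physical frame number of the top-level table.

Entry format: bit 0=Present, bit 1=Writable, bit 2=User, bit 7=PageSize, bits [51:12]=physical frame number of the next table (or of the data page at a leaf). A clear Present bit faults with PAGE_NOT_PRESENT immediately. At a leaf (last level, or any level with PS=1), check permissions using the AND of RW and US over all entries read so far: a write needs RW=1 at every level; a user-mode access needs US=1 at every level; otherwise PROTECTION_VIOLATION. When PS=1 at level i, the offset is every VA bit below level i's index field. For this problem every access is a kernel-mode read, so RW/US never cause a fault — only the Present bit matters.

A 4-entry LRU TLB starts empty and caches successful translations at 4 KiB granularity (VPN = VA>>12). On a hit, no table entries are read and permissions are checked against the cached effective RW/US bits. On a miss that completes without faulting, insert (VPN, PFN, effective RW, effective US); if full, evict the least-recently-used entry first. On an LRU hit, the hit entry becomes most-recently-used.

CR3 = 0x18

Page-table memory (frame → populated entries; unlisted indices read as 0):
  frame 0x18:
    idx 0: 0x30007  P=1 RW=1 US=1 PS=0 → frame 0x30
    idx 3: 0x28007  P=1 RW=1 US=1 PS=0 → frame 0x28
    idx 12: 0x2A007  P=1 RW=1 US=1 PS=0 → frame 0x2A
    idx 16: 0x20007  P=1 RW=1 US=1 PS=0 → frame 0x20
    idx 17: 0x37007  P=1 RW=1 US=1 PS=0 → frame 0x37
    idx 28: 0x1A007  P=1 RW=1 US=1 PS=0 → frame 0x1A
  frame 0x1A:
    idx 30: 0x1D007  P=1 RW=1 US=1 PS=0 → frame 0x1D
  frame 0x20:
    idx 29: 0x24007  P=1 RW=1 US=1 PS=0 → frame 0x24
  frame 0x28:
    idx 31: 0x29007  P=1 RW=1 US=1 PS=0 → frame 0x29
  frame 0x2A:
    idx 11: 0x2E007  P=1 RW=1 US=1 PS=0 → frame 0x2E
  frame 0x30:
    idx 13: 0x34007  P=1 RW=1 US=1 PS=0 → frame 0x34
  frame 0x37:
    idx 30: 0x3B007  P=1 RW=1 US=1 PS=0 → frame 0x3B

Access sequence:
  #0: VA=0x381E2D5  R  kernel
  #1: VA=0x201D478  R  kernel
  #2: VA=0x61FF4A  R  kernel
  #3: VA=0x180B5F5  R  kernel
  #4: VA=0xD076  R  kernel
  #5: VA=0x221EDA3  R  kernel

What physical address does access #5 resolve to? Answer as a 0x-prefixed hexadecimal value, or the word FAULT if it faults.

Trace:
#0 VA=0x381E2D5 (r,kernel):
  L0: frame=0x18 idx=28 entry=0x1A007 [P=1 RW=1 US=1 PS=0]
  L1: frame=0x1A idx=30 entry=0x1D007 [P=1 RW=1 US=1 PS=0]
  ✓ 0x1D2D5  — 2 lookups
#1 VA=0x201D478 (r,kernel):
  L0: frame=0x18 idx=16 entry=0x20007 [P=1 RW=1 US=1 PS=0]
  L1: frame=0x20 idx=29 entry=0x24007 [P=1 RW=1 US=1 PS=0]
  ✓ 0x24478  — 2 lookups
#2 VA=0x61FF4A (r,kernel):
  L0: frame=0x18 idx=3 entry=0x28007 [P=1 RW=1 US=1 PS=0]
  L1: frame=0x28 idx=31 entry=0x29007 [P=1 RW=1 US=1 PS=0]
  ✓ 0x29F4A  — 2 lookups
#3 VA=0x180B5F5 (r,kernel):
  L0: frame=0x18 idx=12 entry=0x2A007 [P=1 RW=1 US=1 PS=0]
  L1: frame=0x2A idx=11 entry=0x2E007 [P=1 RW=1 US=1 PS=0]
  ✓ 0x2E5F5  — 2 lookups
#4 VA=0xD076 (r,kernel):
  L0: frame=0x18 idx=0 entry=0x30007 [P=1 RW=1 US=1 PS=0]
  L1: frame=0x30 idx=13 entry=0x34007 [P=1 RW=1 US=1 PS=0]
  ✓ 0x34076  — 2 lookups
#5 VA=0x221EDA3 (r,kernel):
  L0: frame=0x18 idx=17 entry=0x37007 [P=1 RW=1 US=1 PS=0]
  L1: frame=0x37 idx=30 entry=0x3B007 [P=1 RW=1 US=1 PS=0]
  ✓ 0x3BDA3  — 2 lookups

Access #5 PA: 0x3BDA3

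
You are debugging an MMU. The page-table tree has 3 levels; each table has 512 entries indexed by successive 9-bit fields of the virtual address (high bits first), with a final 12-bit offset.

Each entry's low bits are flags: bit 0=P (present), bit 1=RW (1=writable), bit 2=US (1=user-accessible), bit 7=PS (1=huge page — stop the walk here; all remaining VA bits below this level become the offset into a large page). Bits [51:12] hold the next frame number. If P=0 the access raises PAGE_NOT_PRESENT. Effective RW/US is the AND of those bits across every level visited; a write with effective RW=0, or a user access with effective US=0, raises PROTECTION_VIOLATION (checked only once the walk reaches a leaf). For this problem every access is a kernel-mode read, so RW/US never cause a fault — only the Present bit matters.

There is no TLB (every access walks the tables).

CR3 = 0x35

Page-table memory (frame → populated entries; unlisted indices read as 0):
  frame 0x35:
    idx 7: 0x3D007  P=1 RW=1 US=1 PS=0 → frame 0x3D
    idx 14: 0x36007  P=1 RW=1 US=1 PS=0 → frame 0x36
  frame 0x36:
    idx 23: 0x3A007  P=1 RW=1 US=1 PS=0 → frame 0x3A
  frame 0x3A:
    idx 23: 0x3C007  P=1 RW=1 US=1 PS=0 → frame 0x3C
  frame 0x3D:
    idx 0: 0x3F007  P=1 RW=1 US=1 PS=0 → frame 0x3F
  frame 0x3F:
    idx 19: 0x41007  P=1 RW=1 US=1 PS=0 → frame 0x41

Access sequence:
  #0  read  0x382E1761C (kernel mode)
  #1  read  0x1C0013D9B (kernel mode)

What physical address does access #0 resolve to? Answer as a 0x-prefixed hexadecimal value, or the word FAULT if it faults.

Walk each access:
#0 VA=0x382E1761C (r,kernel):
  L0 @0x35[14] → 0x36007  P=1,RW=1,US=1,PS=0
  L1 @0x36[23] → 0x3A007  P=1,RW=1,US=1,PS=0
  L2 @0x3A[23] → 0x3C007  P=1,RW=1,US=1,PS=0
  ✓ 0x3C61C  — 3 lookups
#1 VA=0x1C0013D9B (r,kernel):
  L0 @0x35[7] → 0x3D007  P=1,RW=1,US=1,PS=0
  L1 @0x3D[0] → 0x3F007  P=1,RW=1,US=1,PS=0
  L2 @0x3F[19] → 0x41007  P=1,RW=1,US=1,PS=0
  ✓ 0x41D9B  — 3 lookups

Access #0 PA: 0x3C61C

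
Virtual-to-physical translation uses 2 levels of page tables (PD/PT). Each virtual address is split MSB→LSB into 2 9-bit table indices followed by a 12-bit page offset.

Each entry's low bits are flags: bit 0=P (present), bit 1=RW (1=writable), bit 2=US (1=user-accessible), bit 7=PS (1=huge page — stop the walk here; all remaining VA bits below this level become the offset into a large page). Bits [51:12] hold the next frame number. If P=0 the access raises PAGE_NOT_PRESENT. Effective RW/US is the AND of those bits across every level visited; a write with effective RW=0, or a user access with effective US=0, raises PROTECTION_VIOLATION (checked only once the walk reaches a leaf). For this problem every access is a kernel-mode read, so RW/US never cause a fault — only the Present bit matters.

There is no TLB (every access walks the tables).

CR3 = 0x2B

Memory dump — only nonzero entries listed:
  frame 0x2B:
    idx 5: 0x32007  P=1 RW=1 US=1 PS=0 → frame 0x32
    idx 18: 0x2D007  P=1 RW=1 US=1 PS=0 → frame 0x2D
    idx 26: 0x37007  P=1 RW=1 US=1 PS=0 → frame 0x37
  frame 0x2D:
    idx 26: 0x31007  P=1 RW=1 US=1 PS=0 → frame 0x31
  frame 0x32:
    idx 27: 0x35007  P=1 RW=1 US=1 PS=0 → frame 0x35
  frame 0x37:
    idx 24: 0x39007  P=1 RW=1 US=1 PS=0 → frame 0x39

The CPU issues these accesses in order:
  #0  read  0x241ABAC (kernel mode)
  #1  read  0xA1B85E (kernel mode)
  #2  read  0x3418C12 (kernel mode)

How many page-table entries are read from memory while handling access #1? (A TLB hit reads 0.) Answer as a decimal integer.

Trace:
#0 VA=0x241ABAC (r,kernel):
  lvl0: tbl 0x2B, slot 18 ⇒ 0x2D007 (P1/RW1/US1/PS0)
  lvl1: tbl 0x2D, slot 26 ⇒ 0x31007 (P1/RW1/US1/PS0)
  ✓ 0x31BAC  — 2 lookups
#1 VA=0xA1B85E (r,kernel):
  lvl0: tbl 0x2B, slot 5 ⇒ 0x32007 (P1/RW1/US1/PS0)
  lvl1: tbl 0x32, slot 27 ⇒ 0x35007 (P1/RW1/US1/PS0)
  ✓ 0x3585E  — 2 lookups
#2 VA=0x3418C12 (r,kernel):
  lvl0: tbl 0x2B, slot 26 ⇒ 0x37007 (P1/RW1/US1/PS0)
  lvl1: tbl 0x37, slot 24 ⇒ 0x39007 (P1/RW1/US1/PS0)
  ✓ 0x39C12  — 2 lookups

Entries read for #1: 2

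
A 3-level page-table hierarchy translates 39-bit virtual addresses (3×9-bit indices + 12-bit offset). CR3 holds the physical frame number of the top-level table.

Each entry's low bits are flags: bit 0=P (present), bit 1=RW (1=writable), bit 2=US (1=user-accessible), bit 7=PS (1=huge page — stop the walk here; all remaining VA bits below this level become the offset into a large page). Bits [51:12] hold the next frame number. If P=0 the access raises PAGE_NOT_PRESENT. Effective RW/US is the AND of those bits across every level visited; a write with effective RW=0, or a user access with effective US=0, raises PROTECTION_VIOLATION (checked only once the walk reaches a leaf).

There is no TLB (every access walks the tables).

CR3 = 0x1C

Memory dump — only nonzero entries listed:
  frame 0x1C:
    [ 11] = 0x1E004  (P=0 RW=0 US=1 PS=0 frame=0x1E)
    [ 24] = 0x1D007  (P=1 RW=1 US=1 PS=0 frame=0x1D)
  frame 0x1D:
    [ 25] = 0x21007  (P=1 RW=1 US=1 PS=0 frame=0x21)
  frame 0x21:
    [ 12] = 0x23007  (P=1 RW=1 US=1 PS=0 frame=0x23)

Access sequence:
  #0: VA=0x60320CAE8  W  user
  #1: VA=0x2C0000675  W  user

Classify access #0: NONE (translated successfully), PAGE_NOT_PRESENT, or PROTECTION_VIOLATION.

Per-access translation:
#0 VA=0x60320CAE8 (w,user):
  L0: frame=0x1C idx=24 entry=0x1D007 [P=1 RW=1 US=1 PS=0]
  L1: frame=0x1D idx=25 entry=0x21007 [P=1 RW=1 US=1 PS=0]
  L2: frame=0x21 idx=12 entry=0x23007 [P=1 RW=1 US=1 PS=0]
  ✓ 0x23AE8  — 3 lookups
#1 VA=0x2C0000675 (w,user):
  L0: frame=0x1C idx=11 entry=0x1E004 [P=0 RW=0 US=1 PS=0]
  → PAGE_NOT_PRESENT  (1 entries read)

Access #0 fault: NONE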